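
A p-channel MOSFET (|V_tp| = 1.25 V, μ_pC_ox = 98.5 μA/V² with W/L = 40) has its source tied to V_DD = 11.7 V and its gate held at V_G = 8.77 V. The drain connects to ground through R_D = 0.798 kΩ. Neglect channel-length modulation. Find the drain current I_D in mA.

V_SG = V_DD − V_G = 11.7 − 8.77 = 2.93 V, so V_ov = 2.93 − 1.25 = 1.68 V.
k_p = μ_pC_ox · (W/L) = 3.94 mA/V².
Assume saturation: I_D = ½ k_p V_ov² = 0.5 × 3.94 × 1.68² = 5.56 mA, giving V_SD = V_DD − I_D R_D = 11.7 − 5.56 × 0.798 = 7.26 V.
V_SD = 7.26 V ≥ V_ov = 1.68 V, confirming saturation.

I_D = 5.56 mA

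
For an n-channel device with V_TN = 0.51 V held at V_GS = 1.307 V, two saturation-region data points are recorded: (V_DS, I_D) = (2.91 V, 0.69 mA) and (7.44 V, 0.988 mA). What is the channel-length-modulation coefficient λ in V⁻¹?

λ = 0.132 V⁻¹

With V_GS fixed, I_D ∝ (1 + λ V_DS) in saturation, so I_D2/I_D1 = (1 + λ V_DS2)/(1 + λ V_DS1).
0.988/0.69 = 1.432 = (1 + 7.44 λ)/(1 + 2.91 λ).
Solving: λ (I_D1 V_DS2 − I_D2 V_DS1) = I_D2 − I_D1, so λ = (0.988 − 0.69) / (0.69 × 7.44 − 0.988 × 2.91) = 0.298 / 2.26 = 0.132 V⁻¹.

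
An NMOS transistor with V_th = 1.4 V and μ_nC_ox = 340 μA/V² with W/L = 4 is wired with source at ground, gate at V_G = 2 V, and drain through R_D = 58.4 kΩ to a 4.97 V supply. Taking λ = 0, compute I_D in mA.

V_GS = V_G = 2 V, so V_ov = 2 − 1.4 = 0.6 V.
k_n = μ_nC_ox · (W/L) = 1.36 mA/V².
Assume saturation: I_D = ½ k_n V_ov² = 0.5 × 1.36 × 0.6² = 0.245 mA, giving V_DS = V_DD − I_D R_D = 4.97 − 0.245 × 58.4 = -9.33 V.
But -9.33 V < V_ov = 0.6 V, so the device is actually in triode.
In triode I_D = k_n[V_ov V_DS − ½ V_DS²] and I_D = (V_DD − V_DS)/R_D. Equating: 39.7 V_DS² − 48.65 V_DS + 4.97 = 0, giving V_DS = 0.112 V (the root below V_ov).
I_D = (4.97 − 0.112) / 58.4 = 0.0832 mA.

I_D = 0.0832 mA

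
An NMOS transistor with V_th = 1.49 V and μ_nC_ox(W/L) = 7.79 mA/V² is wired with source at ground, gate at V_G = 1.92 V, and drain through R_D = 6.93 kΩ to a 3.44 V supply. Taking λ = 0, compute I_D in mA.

I_D = 0.471 mA

V_GS = V_G = 1.92 V, so V_ov = 1.92 − 1.49 = 0.43 V.
Assume saturation: I_D = ½ k_n V_ov² = 0.5 × 7.79 × 0.43² = 0.72 mA, giving V_DS = V_DD − I_D R_D = 3.44 − 0.72 × 6.93 = -1.55 V.
But -1.55 V < V_ov = 0.43 V, so the device is actually in triode.
In triode I_D = k_n[V_ov V_DS − ½ V_DS²] and I_D = (V_DD − V_DS)/R_D. Equating: 27 V_DS² − 24.21 V_DS + 3.44 = 0, giving V_DS = 0.177 V (the root below V_ov).
I_D = (3.44 − 0.177) / 6.93 = 0.471 mA.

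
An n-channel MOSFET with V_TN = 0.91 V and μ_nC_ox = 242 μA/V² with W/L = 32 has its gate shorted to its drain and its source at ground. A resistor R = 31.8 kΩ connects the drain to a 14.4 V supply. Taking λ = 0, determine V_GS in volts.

With gate tied to drain, V_GS = V_DS ≥ V_GS − V_TN, so the device is in saturation.
k_n = μ_nC_ox · (W/L) = 7.744 mA/V².
KCL at the drain: ½ k_n (V_GS − V_TN)² = (V_DD − V_GS)/R.
Let x = V_GS − 0.91. Then 123 x² + x − 13.49 = 0, giving x = 0.327 V (positive root), so V_GS = 1.24 V.
I_D = (V_DD − V_GS)/R = (14.4 − 1.24) / 31.8 = 0.414 mA.

V_GS = 1.24 V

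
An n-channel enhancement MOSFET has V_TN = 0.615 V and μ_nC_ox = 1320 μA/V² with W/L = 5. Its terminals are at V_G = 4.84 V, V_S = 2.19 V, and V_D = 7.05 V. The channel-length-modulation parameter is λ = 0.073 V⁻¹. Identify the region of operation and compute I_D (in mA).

Saturation; I_D = 18.5 mA

V_GS = V_G − V_S = 4.84 − 2.19 = 2.65 V; V_DS = V_D − V_S = 7.05 − 2.19 = 4.86 V.
k_n = μ_nC_ox · (W/L) = 6.6 mA/V².
V_ov = V_GS − V_TN = 2.65 − 0.615 = 2.04 V.
Since V_DS = 4.86 V ≥ V_ov = 2.04 V, the device is in saturation.
I_D = ½ k_n V_ov² (1 + λ V_DS) = 0.5 × 6.6 × 2.04² × (1 + 0.073 × 4.86) = 18.5 mA.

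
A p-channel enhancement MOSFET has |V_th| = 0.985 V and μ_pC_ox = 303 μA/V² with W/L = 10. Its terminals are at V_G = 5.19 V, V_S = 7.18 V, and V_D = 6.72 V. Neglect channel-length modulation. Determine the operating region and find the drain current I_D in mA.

Triode; I_D = 1.08 mA

V_SG = V_S − V_G = 7.18 − 5.19 = 1.99 V; V_SD = V_S − V_D = 7.18 − 6.72 = 0.46 V.
k_p = μ_pC_ox · (W/L) = 3.03 mA/V².
V_ov = V_SG − |V_th| = 1.99 − 0.985 = 1 V.
Since V_SD = 0.46 V < V_ov = 1 V, the device is in the triode region.
I_D = k_p [V_ov · V_SD − ½ V_SD²] = 3.03 × [1 × 0.46 − 0.5 × 0.46²] = 1.08 mA.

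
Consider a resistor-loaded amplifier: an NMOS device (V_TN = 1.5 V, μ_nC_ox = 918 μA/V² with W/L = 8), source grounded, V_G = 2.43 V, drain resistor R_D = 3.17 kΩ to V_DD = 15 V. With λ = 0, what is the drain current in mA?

V_GS = V_G = 2.43 V, so V_ov = 2.43 − 1.5 = 0.93 V.
k_n = μ_nC_ox · (W/L) = 7.344 mA/V².
Assume saturation: I_D = ½ k_n V_ov² = 0.5 × 7.344 × 0.93² = 3.18 mA, giving V_DS = V_DD − I_D R_D = 15 − 3.18 × 3.17 = 4.93 V.
V_DS = 4.93 V ≥ V_ov = 0.93 V, confirming saturation.

I_D = 3.18 mA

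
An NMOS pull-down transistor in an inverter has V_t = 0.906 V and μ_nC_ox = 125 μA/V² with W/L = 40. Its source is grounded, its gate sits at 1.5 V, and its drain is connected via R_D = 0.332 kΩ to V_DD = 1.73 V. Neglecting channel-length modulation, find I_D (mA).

V_GS = V_G = 1.5 V, so V_ov = 1.5 − 0.906 = 0.594 V.
k_n = μ_nC_ox · (W/L) = 5 mA/V².
Assume saturation: I_D = ½ k_n V_ov² = 0.5 × 5 × 0.594² = 0.882 mA, giving V_DS = V_DD − I_D R_D = 1.73 − 0.882 × 0.332 = 1.44 V.
V_DS = 1.44 V ≥ V_ov = 0.594 V, confirming saturation.

I_D = 0.882 mA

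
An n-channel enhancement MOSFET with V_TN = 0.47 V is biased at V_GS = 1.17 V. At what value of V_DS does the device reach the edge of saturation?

V_DS,sat = 0.700 V

The boundary between triode and saturation is V_DS = V_GS − V_TN = V_ov.
V_ov = 1.17 − 0.47 = 0.7 V.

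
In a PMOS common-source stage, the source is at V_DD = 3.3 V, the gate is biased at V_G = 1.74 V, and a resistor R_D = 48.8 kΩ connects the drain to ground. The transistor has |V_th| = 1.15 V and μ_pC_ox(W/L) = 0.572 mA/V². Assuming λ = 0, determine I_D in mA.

V_SG = V_DD − V_G = 3.3 − 1.74 = 1.56 V, so V_ov = 1.56 − 1.15 = 0.41 V.
Assume saturation: I_D = ½ k_p V_ov² = 0.5 × 0.572 × 0.41² = 0.0481 mA, giving V_SD = V_DD − I_D R_D = 3.3 − 0.0481 × 48.8 = 0.954 V.
V_SD = 0.954 V ≥ V_ov = 0.41 V, confirming saturation.

I_D = 0.0481 mA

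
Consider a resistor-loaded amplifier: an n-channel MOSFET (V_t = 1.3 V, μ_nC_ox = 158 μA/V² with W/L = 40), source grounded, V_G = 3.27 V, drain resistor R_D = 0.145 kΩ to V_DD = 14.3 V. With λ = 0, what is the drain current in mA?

V_GS = V_G = 3.27 V, so V_ov = 3.27 − 1.3 = 1.97 V.
k_n = μ_nC_ox · (W/L) = 6.32 mA/V².
Assume saturation: I_D = ½ k_n V_ov² = 0.5 × 6.32 × 1.97² = 12.3 mA, giving V_DS = V_DD − I_D R_D = 14.3 − 12.3 × 0.145 = 12.5 V.
V_DS = 12.5 V ≥ V_ov = 1.97 V, confirming saturation.

I_D = 12.3 mA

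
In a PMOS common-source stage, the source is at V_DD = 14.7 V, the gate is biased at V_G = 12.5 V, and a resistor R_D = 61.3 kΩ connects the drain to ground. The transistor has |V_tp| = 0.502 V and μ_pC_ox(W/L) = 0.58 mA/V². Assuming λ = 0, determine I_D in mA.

I_D = 0.236 mA

V_SG = V_DD − V_G = 14.7 − 12.5 = 2.2 V, so V_ov = 2.2 − 0.502 = 1.7 V.
Assume saturation: I_D = ½ k_p V_ov² = 0.5 × 0.58 × 1.7² = 0.836 mA, giving V_SD = V_DD − I_D R_D = 14.7 − 0.836 × 61.3 = -36.6 V.
But -36.6 V < V_ov = 1.7 V, so the device is actually in triode.
In triode I_D = k_p[V_ov V_SD − ½ V_SD²] and I_D = (V_DD − V_SD)/R_D. Equating: 17.8 V_SD² − 61.37 V_SD + 14.7 = 0, giving V_SD = 0.259 V (the root below V_ov).
I_D = (14.7 − 0.259) / 61.3 = 0.236 mA.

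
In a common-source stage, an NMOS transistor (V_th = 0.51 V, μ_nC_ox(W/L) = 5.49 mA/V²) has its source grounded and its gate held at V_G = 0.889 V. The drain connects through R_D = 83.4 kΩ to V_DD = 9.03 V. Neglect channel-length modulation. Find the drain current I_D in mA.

V_GS = V_G = 0.889 V, so V_ov = 0.889 − 0.51 = 0.379 V.
Assume saturation: I_D = ½ k_n V_ov² = 0.5 × 5.49 × 0.379² = 0.394 mA, giving V_DS = V_DD − I_D R_D = 9.03 − 0.394 × 83.4 = -23.9 V.
But -23.9 V < V_ov = 0.379 V, so the device is actually in triode.
In triode I_D = k_n[V_ov V_DS − ½ V_DS²] and I_D = (V_DD − V_DS)/R_D. Equating: 229 V_DS² − 174.5 V_DS + 9.03 = 0, giving V_DS = 0.0558 V (the root below V_ov).
I_D = (9.03 − 0.0558) / 83.4 = 0.108 mA.

I_D = 0.108 mA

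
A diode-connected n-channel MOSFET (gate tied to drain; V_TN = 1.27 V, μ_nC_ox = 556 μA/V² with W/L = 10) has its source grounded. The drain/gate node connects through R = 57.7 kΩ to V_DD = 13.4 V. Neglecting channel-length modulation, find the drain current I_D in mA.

I_D = 0.206 mA

With gate tied to drain, V_GS = V_DS ≥ V_GS − V_TN, so the device is in saturation.
k_n = μ_nC_ox · (W/L) = 5.56 mA/V².
KCL at the drain: ½ k_n (V_GS − V_TN)² = (V_DD − V_GS)/R.
Let x = V_GS − 1.27. Then 160 x² + x − 12.13 = 0, giving x = 0.272 V (positive root), so V_GS = 1.54 V.
I_D = (V_DD − V_GS)/R = (13.4 − 1.54) / 57.7 = 0.206 mA.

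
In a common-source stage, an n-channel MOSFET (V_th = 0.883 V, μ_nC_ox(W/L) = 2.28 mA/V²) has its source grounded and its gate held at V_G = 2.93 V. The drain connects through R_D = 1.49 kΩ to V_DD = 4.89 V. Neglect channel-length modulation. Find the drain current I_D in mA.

V_GS = V_G = 2.93 V, so V_ov = 2.93 − 0.883 = 2.05 V.
Assume saturation: I_D = ½ k_n V_ov² = 0.5 × 2.28 × 2.05² = 4.78 mA, giving V_DS = V_DD − I_D R_D = 4.89 − 4.78 × 1.49 = -2.23 V.
But -2.23 V < V_ov = 2.05 V, so the device is actually in triode.
In triode I_D = k_n[V_ov V_DS − ½ V_DS²] and I_D = (V_DD − V_DS)/R_D. Equating: 1.7 V_DS² − 7.954 V_DS + 4.89 = 0, giving V_DS = 0.728 V (the root below V_ov).
I_D = (4.89 − 0.728) / 1.49 = 2.79 mA.

I_D = 2.79 mA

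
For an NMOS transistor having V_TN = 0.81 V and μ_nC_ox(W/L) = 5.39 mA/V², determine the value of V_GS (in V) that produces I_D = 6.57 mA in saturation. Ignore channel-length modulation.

V_GS = 2.37 V

In saturation I_D = ½ k_n (V_GS − V_TN)², so V_GS − V_TN = √(2 I_D / k_n) = √(2 × 6.57 / 5.39) = 1.56 V.
V_GS = 0.81 + 1.56 = 2.37 V.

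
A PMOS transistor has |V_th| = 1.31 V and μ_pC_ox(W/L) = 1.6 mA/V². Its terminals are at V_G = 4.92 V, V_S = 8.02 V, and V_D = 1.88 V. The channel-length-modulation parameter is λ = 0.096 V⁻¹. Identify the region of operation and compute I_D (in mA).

Saturation; I_D = 4.07 mA

V_SG = V_S − V_G = 8.02 − 4.92 = 3.1 V; V_SD = V_S − V_D = 8.02 − 1.88 = 6.14 V.
V_ov = V_SG − |V_th| = 3.1 − 1.31 = 1.79 V.
Since V_SD = 6.14 V ≥ V_ov = 1.79 V, the device is in saturation.
I_D = ½ k_p V_ov² (1 + λ V_SD) = 0.5 × 1.6 × 1.79² × (1 + 0.096 × 6.14) = 4.07 mA.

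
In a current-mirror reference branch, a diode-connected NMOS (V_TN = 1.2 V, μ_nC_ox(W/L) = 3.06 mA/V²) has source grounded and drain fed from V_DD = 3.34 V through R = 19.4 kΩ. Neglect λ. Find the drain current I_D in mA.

I_D = 0.0973 mA

With gate tied to drain, V_GS = V_DS ≥ V_GS − V_TN, so the device is in saturation.
KCL at the drain: ½ k_n (V_GS − V_TN)² = (V_DD − V_GS)/R.
Let x = V_GS − 1.2. Then 29.7 x² + x − 2.14 = 0, giving x = 0.252 V (positive root), so V_GS = 1.45 V.
I_D = (V_DD − V_GS)/R = (3.34 − 1.45) / 19.4 = 0.0973 mA.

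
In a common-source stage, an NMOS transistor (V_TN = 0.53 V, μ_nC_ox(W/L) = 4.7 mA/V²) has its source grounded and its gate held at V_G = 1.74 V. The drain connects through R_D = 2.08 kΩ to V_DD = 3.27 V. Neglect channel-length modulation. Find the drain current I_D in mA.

V_GS = V_G = 1.74 V, so V_ov = 1.74 − 0.53 = 1.21 V.
Assume saturation: I_D = ½ k_n V_ov² = 0.5 × 4.7 × 1.21² = 3.44 mA, giving V_DS = V_DD − I_D R_D = 3.27 − 3.44 × 2.08 = -3.89 V.
But -3.89 V < V_ov = 1.21 V, so the device is actually in triode.
In triode I_D = k_n[V_ov V_DS − ½ V_DS²] and I_D = (V_DD − V_DS)/R_D. Equating: 4.89 V_DS² − 12.83 V_DS + 3.27 = 0, giving V_DS = 0.286 V (the root below V_ov).
I_D = (3.27 − 0.286) / 2.08 = 1.43 mA.

I_D = 1.43 mA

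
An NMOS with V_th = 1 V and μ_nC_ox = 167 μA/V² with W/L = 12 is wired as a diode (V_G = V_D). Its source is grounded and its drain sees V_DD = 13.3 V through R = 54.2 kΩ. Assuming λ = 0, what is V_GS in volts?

V_GS = 1.47 V

With gate tied to drain, V_GS = V_DS ≥ V_GS − V_th, so the device is in saturation.
k_n = μ_nC_ox · (W/L) = 2.004 mA/V².
KCL at the drain: ½ k_n (V_GS − V_th)² = (V_DD − V_GS)/R.
Let x = V_GS − 1. Then 54.3 x² + x − 12.3 = 0, giving x = 0.467 V (positive root), so V_GS = 1.47 V.
I_D = (V_DD − V_GS)/R = (13.3 − 1.47) / 54.2 = 0.218 mA.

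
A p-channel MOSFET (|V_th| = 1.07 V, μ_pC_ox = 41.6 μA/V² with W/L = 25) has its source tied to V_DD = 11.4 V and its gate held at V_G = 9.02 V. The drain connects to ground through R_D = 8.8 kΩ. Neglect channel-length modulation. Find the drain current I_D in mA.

I_D = 0.892 mA

V_SG = V_DD − V_G = 11.4 − 9.02 = 2.38 V, so V_ov = 2.38 − 1.07 = 1.31 V.
k_p = μ_pC_ox · (W/L) = 1.04 mA/V².
Assume saturation: I_D = ½ k_p V_ov² = 0.5 × 1.04 × 1.31² = 0.892 mA, giving V_SD = V_DD − I_D R_D = 11.4 − 0.892 × 8.8 = 3.55 V.
V_SD = 3.55 V ≥ V_ov = 1.31 V, confirming saturation.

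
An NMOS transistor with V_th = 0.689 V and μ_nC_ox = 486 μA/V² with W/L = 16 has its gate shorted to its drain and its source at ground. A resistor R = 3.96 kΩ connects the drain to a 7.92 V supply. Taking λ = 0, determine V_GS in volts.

With gate tied to drain, V_GS = V_DS ≥ V_GS − V_th, so the device is in saturation.
k_n = μ_nC_ox · (W/L) = 7.776 mA/V².
KCL at the drain: ½ k_n (V_GS − V_th)² = (V_DD − V_GS)/R.
Let x = V_GS − 0.689. Then 15.4 x² + x − 7.231 = 0, giving x = 0.654 V (positive root), so V_GS = 1.34 V.
I_D = (V_DD − V_GS)/R = (7.92 − 1.34) / 3.96 = 1.66 mA.

V_GS = 1.34 V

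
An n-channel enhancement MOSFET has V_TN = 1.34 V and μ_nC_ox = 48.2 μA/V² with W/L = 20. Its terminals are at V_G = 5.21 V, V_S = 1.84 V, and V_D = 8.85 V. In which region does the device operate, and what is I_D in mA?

V_GS = V_G − V_S = 5.21 − 1.84 = 3.37 V; V_DS = V_D − V_S = 8.85 − 1.84 = 7.01 V.
k_n = μ_nC_ox · (W/L) = 0.964 mA/V².
V_ov = V_GS − V_TN = 3.37 − 1.34 = 2.03 V.
Since V_DS = 7.01 V ≥ V_ov = 2.03 V, the device is in saturation.
I_D = ½ k_n V_ov² = 0.5 × 0.964 × 2.03² = 1.99 mA.

Saturation; I_D = 1.99 mA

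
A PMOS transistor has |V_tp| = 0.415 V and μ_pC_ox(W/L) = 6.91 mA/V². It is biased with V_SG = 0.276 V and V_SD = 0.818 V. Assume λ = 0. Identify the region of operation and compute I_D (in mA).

Cutoff; I_D = 0 mA

V_SG = 0.276 V < |V_tp| = 0.415 V, so the transistor is in cutoff.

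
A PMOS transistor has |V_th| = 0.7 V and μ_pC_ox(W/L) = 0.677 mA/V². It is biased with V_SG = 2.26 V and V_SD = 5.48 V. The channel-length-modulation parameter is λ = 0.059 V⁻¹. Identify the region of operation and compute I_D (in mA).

V_ov = V_SG − |V_th| = 2.26 − 0.7 = 1.56 V.
Since V_SD = 5.48 V ≥ V_ov = 1.56 V, the device is in saturation.
I_D = ½ k_p V_ov² (1 + λ V_SD) = 0.5 × 0.677 × 1.56² × (1 + 0.059 × 5.48) = 1.09 mA.

Saturation; I_D = 1.09 mA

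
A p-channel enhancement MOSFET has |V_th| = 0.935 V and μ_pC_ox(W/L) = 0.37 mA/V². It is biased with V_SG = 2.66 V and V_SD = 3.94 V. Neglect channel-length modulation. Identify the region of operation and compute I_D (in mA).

V_ov = V_SG − |V_th| = 2.66 − 0.935 = 1.73 V.
Since V_SD = 3.94 V ≥ V_ov = 1.73 V, the device is in saturation.
I_D = ½ k_p V_ov² = 0.5 × 0.37 × 1.73² = 0.55 mA.

Saturation; I_D = 0.550 mA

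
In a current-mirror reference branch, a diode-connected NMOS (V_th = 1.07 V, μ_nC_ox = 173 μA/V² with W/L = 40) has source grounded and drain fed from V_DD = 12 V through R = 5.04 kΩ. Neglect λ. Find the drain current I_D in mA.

With gate tied to drain, V_GS = V_DS ≥ V_GS − V_th, so the device is in saturation.
k_n = μ_nC_ox · (W/L) = 6.92 mA/V².
KCL at the drain: ½ k_n (V_GS − V_th)² = (V_DD − V_GS)/R.
Let x = V_GS − 1.07. Then 17.4 x² + x − 10.93 = 0, giving x = 0.764 V (positive root), so V_GS = 1.83 V.
I_D = (V_DD − V_GS)/R = (12 − 1.83) / 5.04 = 2.02 mA.

I_D = 2.02 mA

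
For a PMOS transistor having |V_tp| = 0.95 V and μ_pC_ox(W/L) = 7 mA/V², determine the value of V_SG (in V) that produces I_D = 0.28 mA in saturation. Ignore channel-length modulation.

In saturation I_D = ½ k_p (V_SG − |V_tp|)², so V_SG − |V_tp| = √(2 I_D / k_p) = √(2 × 0.28 / 7) = 0.283 V.
V_SG = 0.95 + 0.283 = 1.23 V.

V_SG = 1.23 V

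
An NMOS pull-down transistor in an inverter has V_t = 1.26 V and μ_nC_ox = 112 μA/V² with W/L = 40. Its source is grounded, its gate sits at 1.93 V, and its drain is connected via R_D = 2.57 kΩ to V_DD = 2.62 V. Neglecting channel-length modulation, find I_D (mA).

I_D = 0.858 mA

V_GS = V_G = 1.93 V, so V_ov = 1.93 − 1.26 = 0.67 V.
k_n = μ_nC_ox · (W/L) = 4.48 mA/V².
Assume saturation: I_D = ½ k_n V_ov² = 0.5 × 4.48 × 0.67² = 1.01 mA, giving V_DS = V_DD − I_D R_D = 2.62 − 1.01 × 2.57 = 0.0358 V.
But 0.0358 V < V_ov = 0.67 V, so the device is actually in triode.
In triode I_D = k_n[V_ov V_DS − ½ V_DS²] and I_D = (V_DD − V_DS)/R_D. Equating: 5.76 V_DS² − 8.714 V_DS + 2.62 = 0, giving V_DS = 0.414 V (the root below V_ov).
I_D = (2.62 − 0.414) / 2.57 = 0.858 mA.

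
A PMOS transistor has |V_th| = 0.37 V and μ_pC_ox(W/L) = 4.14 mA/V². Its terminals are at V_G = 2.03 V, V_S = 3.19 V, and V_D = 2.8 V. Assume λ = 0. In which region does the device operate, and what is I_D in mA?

Triode; I_D = 0.961 mA

V_SG = V_S − V_G = 3.19 − 2.03 = 1.16 V; V_SD = V_S − V_D = 3.19 − 2.8 = 0.39 V.
V_ov = V_SG − |V_th| = 1.16 − 0.37 = 0.79 V.
Since V_SD = 0.39 V < V_ov = 0.79 V, the device is in the triode region.
I_D = k_p [V_ov · V_SD − ½ V_SD²] = 4.14 × [0.79 × 0.39 − 0.5 × 0.39²] = 0.961 mA.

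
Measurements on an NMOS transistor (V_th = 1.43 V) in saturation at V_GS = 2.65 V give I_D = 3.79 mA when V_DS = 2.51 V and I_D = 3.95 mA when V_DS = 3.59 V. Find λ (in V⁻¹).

λ = 0.0433 V⁻¹

With V_GS fixed, I_D ∝ (1 + λ V_DS) in saturation, so I_D2/I_D1 = (1 + λ V_DS2)/(1 + λ V_DS1).
3.95/3.79 = 1.042 = (1 + 3.59 λ)/(1 + 2.51 λ).
Solving: λ (I_D1 V_DS2 − I_D2 V_DS1) = I_D2 − I_D1, so λ = (3.95 − 3.79) / (3.79 × 3.59 − 3.95 × 2.51) = 0.16 / 3.69 = 0.0433 V⁻¹.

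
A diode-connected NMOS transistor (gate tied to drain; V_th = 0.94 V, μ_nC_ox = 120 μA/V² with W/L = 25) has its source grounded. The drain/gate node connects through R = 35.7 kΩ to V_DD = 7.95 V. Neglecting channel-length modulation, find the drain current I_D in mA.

I_D = 0.186 mA

With gate tied to drain, V_GS = V_DS ≥ V_GS − V_th, so the device is in saturation.
k_n = μ_nC_ox · (W/L) = 3 mA/V².
KCL at the drain: ½ k_n (V_GS − V_th)² = (V_DD − V_GS)/R.
Let x = V_GS − 0.94. Then 53.6 x² + x − 7.01 = 0, giving x = 0.353 V (positive root), so V_GS = 1.29 V.
I_D = (V_DD − V_GS)/R = (7.95 − 1.29) / 35.7 = 0.186 mA.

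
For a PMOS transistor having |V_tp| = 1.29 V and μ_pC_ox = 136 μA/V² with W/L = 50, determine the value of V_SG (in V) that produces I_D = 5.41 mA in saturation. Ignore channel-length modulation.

V_SG = 2.55 V

k_p = μ_pC_ox · (W/L) = 6.8 mA/V².
In saturation I_D = ½ k_p (V_SG − |V_tp|)², so V_SG − |V_tp| = √(2 I_D / k_p) = √(2 × 5.41 / 6.8) = 1.26 V.
V_SG = 1.29 + 1.26 = 2.55 V.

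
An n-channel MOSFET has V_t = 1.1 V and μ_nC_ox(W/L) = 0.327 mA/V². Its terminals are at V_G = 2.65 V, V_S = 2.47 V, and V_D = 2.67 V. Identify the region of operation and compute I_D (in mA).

Cutoff; I_D = 0 mA

V_GS = V_G − V_S = 2.65 − 2.47 = 0.18 V; V_DS = V_D − V_S = 2.67 − 2.47 = 0.2 V.
V_GS = 0.18 V < V_t = 1.1 V, so the transistor is in cutoff.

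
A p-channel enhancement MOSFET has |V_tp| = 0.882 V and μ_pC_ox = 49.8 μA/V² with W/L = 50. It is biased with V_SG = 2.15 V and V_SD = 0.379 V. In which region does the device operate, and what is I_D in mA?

Triode; I_D = 1.02 mA

k_p = μ_pC_ox · (W/L) = 2.49 mA/V².
V_ov = V_SG − |V_tp| = 2.15 − 0.882 = 1.27 V.
Since V_SD = 0.379 V < V_ov = 1.27 V, the device is in the triode region.
I_D = k_p [V_ov · V_SD − ½ V_SD²] = 2.49 × [1.27 × 0.379 − 0.5 × 0.379²] = 1.02 mA.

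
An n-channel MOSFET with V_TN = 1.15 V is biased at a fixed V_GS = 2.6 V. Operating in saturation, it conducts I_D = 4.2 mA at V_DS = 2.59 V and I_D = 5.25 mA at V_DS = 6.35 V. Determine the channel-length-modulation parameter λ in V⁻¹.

λ = 0.0803 V⁻¹

With V_GS fixed, I_D ∝ (1 + λ V_DS) in saturation, so I_D2/I_D1 = (1 + λ V_DS2)/(1 + λ V_DS1).
5.25/4.2 = 1.25 = (1 + 6.35 λ)/(1 + 2.59 λ).
Solving: λ (I_D1 V_DS2 − I_D2 V_DS1) = I_D2 − I_D1, so λ = (5.25 − 4.2) / (4.2 × 6.35 − 5.25 × 2.59) = 1.05 / 13.1 = 0.0803 V⁻¹.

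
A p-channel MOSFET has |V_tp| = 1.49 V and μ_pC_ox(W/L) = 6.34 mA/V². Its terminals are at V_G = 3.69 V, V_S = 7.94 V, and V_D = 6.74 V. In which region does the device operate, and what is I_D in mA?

V_SG = V_S − V_G = 7.94 − 3.69 = 4.25 V; V_SD = V_S − V_D = 7.94 − 6.74 = 1.2 V.
V_ov = V_SG − |V_tp| = 4.25 − 1.49 = 2.76 V.
Since V_SD = 1.2 V < V_ov = 2.76 V, the device is in the triode region.
I_D = k_p [V_ov · V_SD − ½ V_SD²] = 6.34 × [2.76 × 1.2 − 0.5 × 1.2²] = 16.4 mA.

Triode; I_D = 16.4 mA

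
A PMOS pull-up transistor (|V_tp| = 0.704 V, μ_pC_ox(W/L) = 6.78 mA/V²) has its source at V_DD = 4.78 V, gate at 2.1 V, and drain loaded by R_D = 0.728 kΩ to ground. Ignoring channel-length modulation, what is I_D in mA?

V_SG = V_DD − V_G = 4.78 − 2.1 = 2.68 V, so V_ov = 2.68 − 0.704 = 1.98 V.
Assume saturation: I_D = ½ k_p V_ov² = 0.5 × 6.78 × 1.98² = 13.2 mA, giving V_SD = V_DD − I_D R_D = 4.78 − 13.2 × 0.728 = -4.86 V.
But -4.86 V < V_ov = 1.98 V, so the device is actually in triode.
In triode I_D = k_p[V_ov V_SD − ½ V_SD²] and I_D = (V_DD − V_SD)/R_D. Equating: 2.47 V_SD² − 10.75 V_SD + 4.78 = 0, giving V_SD = 0.502 V (the root below V_ov).
I_D = (4.78 − 0.502) / 0.728 = 5.88 mA.

I_D = 5.88 mA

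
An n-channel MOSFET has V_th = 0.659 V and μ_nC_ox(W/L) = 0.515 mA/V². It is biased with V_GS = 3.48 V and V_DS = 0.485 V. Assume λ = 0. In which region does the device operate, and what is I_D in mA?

Triode; I_D = 0.644 mA

V_ov = V_GS − V_th = 3.48 − 0.659 = 2.82 V.
Since V_DS = 0.485 V < V_ov = 2.82 V, the device is in the triode region.
I_D = k_n [V_ov · V_DS − ½ V_DS²] = 0.515 × [2.82 × 0.485 − 0.5 × 0.485²] = 0.644 mA.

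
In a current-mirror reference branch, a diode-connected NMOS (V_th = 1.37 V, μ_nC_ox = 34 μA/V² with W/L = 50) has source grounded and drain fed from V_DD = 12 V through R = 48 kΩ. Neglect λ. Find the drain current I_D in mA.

I_D = 0.211 mA

With gate tied to drain, V_GS = V_DS ≥ V_GS − V_th, so the device is in saturation.
k_n = μ_nC_ox · (W/L) = 1.7 mA/V².
KCL at the drain: ½ k_n (V_GS − V_th)² = (V_DD − V_GS)/R.
Let x = V_GS − 1.37. Then 40.8 x² + x − 10.63 = 0, giving x = 0.498 V (positive root), so V_GS = 1.87 V.
I_D = (V_DD − V_GS)/R = (12 − 1.87) / 48 = 0.211 mA.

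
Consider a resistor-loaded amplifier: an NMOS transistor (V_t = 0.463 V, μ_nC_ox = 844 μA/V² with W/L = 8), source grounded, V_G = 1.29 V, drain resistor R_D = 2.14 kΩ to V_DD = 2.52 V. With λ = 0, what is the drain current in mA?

I_D = 1.07 mA

V_GS = V_G = 1.29 V, so V_ov = 1.29 − 0.463 = 0.827 V.
k_n = μ_nC_ox · (W/L) = 6.752 mA/V².
Assume saturation: I_D = ½ k_n V_ov² = 0.5 × 6.752 × 0.827² = 2.31 mA, giving V_DS = V_DD − I_D R_D = 2.52 − 2.31 × 2.14 = -2.42 V.
But -2.42 V < V_ov = 0.827 V, so the device is actually in triode.
In triode I_D = k_n[V_ov V_DS − ½ V_DS²] and I_D = (V_DD − V_DS)/R_D. Equating: 7.22 V_DS² − 12.95 V_DS + 2.52 = 0, giving V_DS = 0.222 V (the root below V_ov).
I_D = (2.52 − 0.222) / 2.14 = 1.07 mA.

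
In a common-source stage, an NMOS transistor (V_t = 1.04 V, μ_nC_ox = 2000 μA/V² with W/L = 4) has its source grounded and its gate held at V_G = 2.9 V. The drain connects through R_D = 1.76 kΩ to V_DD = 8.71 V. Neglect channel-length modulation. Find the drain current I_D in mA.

V_GS = V_G = 2.9 V, so V_ov = 2.9 − 1.04 = 1.86 V.
k_n = μ_nC_ox · (W/L) = 8 mA/V².
Assume saturation: I_D = ½ k_n V_ov² = 0.5 × 8 × 1.86² = 13.8 mA, giving V_DS = V_DD − I_D R_D = 8.71 − 13.8 × 1.76 = -15.6 V.
But -15.6 V < V_ov = 1.86 V, so the device is actually in triode.
In triode I_D = k_n[V_ov V_DS − ½ V_DS²] and I_D = (V_DD − V_DS)/R_D. Equating: 7.04 V_DS² − 27.19 V_DS + 8.71 = 0, giving V_DS = 0.353 V (the root below V_ov).
I_D = (8.71 − 0.353) / 1.76 = 4.75 mA.

I_D = 4.75 mA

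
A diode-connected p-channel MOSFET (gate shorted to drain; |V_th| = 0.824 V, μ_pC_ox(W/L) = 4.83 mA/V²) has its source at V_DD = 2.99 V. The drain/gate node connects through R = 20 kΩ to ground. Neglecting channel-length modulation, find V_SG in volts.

V_SG = 1.03 V

With gate tied to drain, V_SG = V_SD ≥ V_SG − |V_th|, so the device is in saturation.
KCL at the drain: ½ k_p (V_SG − |V_th|)² = (V_DD − V_SG)/R.
Let x = V_SG − 0.824. Then 48.3 x² + x − 2.166 = 0, giving x = 0.202 V (positive root), so V_SG = 1.03 V.
I_D = (V_DD − V_SG)/R = (2.99 − 1.03) / 20 = 0.0982 mA.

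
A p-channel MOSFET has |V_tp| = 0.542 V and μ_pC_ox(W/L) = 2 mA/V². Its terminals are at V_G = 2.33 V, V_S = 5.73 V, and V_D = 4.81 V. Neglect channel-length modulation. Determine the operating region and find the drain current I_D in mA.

Triode; I_D = 4.41 mA

V_SG = V_S − V_G = 5.73 − 2.33 = 3.4 V; V_SD = V_S − V_D = 5.73 − 4.81 = 0.92 V.
V_ov = V_SG − |V_tp| = 3.4 − 0.542 = 2.86 V.
Since V_SD = 0.92 V < V_ov = 2.86 V, the device is in the triode region.
I_D = k_p [V_ov · V_SD − ½ V_SD²] = 2 × [2.86 × 0.92 − 0.5 × 0.92²] = 4.41 mA.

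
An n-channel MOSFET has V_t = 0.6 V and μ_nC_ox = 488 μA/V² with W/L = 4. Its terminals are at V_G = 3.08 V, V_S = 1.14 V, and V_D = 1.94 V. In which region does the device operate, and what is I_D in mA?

Triode; I_D = 1.47 mA

V_GS = V_G − V_S = 3.08 − 1.14 = 1.94 V; V_DS = V_D − V_S = 1.94 − 1.14 = 0.8 V.
k_n = μ_nC_ox · (W/L) = 1.952 mA/V².
V_ov = V_GS − V_t = 1.94 − 0.6 = 1.34 V.
Since V_DS = 0.8 V < V_ov = 1.34 V, the device is in the triode region.
I_D = k_n [V_ov · V_DS − ½ V_DS²] = 1.952 × [1.34 × 0.8 − 0.5 × 0.8²] = 1.47 mA.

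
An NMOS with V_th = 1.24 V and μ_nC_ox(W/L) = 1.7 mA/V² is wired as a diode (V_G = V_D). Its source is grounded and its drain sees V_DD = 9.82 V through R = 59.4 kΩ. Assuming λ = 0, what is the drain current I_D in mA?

I_D = 0.138 mA

With gate tied to drain, V_GS = V_DS ≥ V_GS − V_th, so the device is in saturation.
KCL at the drain: ½ k_n (V_GS − V_th)² = (V_DD − V_GS)/R.
Let x = V_GS − 1.24. Then 50.5 x² + x − 8.58 = 0, giving x = 0.402 V (positive root), so V_GS = 1.64 V.
I_D = (V_DD − V_GS)/R = (9.82 − 1.64) / 59.4 = 0.138 mA.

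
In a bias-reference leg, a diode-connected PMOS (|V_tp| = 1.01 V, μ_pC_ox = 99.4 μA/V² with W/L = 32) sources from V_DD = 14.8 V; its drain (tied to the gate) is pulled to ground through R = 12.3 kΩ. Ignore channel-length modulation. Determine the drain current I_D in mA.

I_D = 1.05 mA

With gate tied to drain, V_SG = V_SD ≥ V_SG − |V_tp|, so the device is in saturation.
k_p = μ_pC_ox · (W/L) = 3.181 mA/V².
KCL at the drain: ½ k_p (V_SG − |V_tp|)² = (V_DD − V_SG)/R.
Let x = V_SG − 1.01. Then 19.6 x² + x − 13.79 = 0, giving x = 0.814 V (positive root), so V_SG = 1.82 V.
I_D = (V_DD − V_SG)/R = (14.8 − 1.82) / 12.3 = 1.05 mA.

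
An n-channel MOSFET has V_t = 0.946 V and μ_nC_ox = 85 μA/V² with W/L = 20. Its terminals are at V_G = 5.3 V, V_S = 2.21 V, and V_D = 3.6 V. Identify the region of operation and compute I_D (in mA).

Triode; I_D = 3.42 mA

V_GS = V_G − V_S = 5.3 − 2.21 = 3.09 V; V_DS = V_D − V_S = 3.6 − 2.21 = 1.39 V.
k_n = μ_nC_ox · (W/L) = 1.7 mA/V².
V_ov = V_GS − V_t = 3.09 − 0.946 = 2.14 V.
Since V_DS = 1.39 V < V_ov = 2.14 V, the device is in the triode region.
I_D = k_n [V_ov · V_DS − ½ V_DS²] = 1.7 × [2.14 × 1.39 − 0.5 × 1.39²] = 3.42 mA.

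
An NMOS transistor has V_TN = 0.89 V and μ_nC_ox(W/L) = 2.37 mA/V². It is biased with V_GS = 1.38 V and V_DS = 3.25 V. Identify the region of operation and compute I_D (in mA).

Saturation; I_D = 0.285 mA

V_ov = V_GS − V_TN = 1.38 − 0.89 = 0.49 V.
Since V_DS = 3.25 V ≥ V_ov = 0.49 V, the device is in saturation.
I_D = ½ k_n V_ov² = 0.5 × 2.37 × 0.49² = 0.285 mA.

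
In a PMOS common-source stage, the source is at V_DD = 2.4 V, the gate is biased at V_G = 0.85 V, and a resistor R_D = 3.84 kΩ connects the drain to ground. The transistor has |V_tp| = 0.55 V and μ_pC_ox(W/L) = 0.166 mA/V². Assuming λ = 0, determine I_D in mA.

V_SG = V_DD − V_G = 2.4 − 0.85 = 1.55 V, so V_ov = 1.55 − 0.55 = 1 V.
Assume saturation: I_D = ½ k_p V_ov² = 0.5 × 0.166 × 1² = 0.083 mA, giving V_SD = V_DD − I_D R_D = 2.4 − 0.083 × 3.84 = 2.08 V.
V_SD = 2.08 V ≥ V_ov = 1 V, confirming saturation.

I_D = 0.0830 mA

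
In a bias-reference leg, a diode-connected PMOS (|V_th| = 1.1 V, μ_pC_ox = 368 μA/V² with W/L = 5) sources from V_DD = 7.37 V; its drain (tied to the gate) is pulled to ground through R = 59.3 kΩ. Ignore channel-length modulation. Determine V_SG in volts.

With gate tied to drain, V_SG = V_SD ≥ V_SG − |V_th|, so the device is in saturation.
k_p = μ_pC_ox · (W/L) = 1.84 mA/V².
KCL at the drain: ½ k_p (V_SG − |V_th|)² = (V_DD − V_SG)/R.
Let x = V_SG − 1.1. Then 54.6 x² + x − 6.27 = 0, giving x = 0.33 V (positive root), so V_SG = 1.43 V.
I_D = (V_DD − V_SG)/R = (7.37 − 1.43) / 59.3 = 0.1 mA.

V_SG = 1.43 V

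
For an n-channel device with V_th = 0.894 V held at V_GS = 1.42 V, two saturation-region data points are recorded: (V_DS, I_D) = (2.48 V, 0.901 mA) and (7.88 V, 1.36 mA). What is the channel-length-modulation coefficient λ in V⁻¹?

λ = 0.123 V⁻¹

With V_GS fixed, I_D ∝ (1 + λ V_DS) in saturation, so I_D2/I_D1 = (1 + λ V_DS2)/(1 + λ V_DS1).
1.36/0.901 = 1.509 = (1 + 7.88 λ)/(1 + 2.48 λ).
Solving: λ (I_D1 V_DS2 − I_D2 V_DS1) = I_D2 − I_D1, so λ = (1.36 − 0.901) / (0.901 × 7.88 − 1.36 × 2.48) = 0.459 / 3.73 = 0.123 V⁻¹.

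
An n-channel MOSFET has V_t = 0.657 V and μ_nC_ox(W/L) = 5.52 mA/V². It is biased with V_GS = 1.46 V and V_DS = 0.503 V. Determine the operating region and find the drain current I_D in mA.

V_ov = V_GS − V_t = 1.46 − 0.657 = 0.803 V.
Since V_DS = 0.503 V < V_ov = 0.803 V, the device is in the triode region.
I_D = k_n [V_ov · V_DS − ½ V_DS²] = 5.52 × [0.803 × 0.503 − 0.5 × 0.503²] = 1.53 mA.

Triode; I_D = 1.53 mA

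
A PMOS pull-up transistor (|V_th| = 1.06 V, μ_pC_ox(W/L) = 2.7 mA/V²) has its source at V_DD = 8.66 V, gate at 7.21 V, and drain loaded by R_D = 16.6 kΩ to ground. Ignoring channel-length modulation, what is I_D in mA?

I_D = 0.205 mA

V_SG = V_DD − V_G = 8.66 − 7.21 = 1.45 V, so V_ov = 1.45 − 1.06 = 0.39 V.
Assume saturation: I_D = ½ k_p V_ov² = 0.5 × 2.7 × 0.39² = 0.205 mA, giving V_SD = V_DD − I_D R_D = 8.66 − 0.205 × 16.6 = 5.25 V.
V_SD = 5.25 V ≥ V_ov = 0.39 V, confirming saturation.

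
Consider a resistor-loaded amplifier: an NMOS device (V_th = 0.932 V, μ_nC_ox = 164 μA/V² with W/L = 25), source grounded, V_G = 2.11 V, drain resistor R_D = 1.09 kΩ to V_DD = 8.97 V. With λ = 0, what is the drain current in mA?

I_D = 2.84 mA

V_GS = V_G = 2.11 V, so V_ov = 2.11 − 0.932 = 1.18 V.
k_n = μ_nC_ox · (W/L) = 4.1 mA/V².
Assume saturation: I_D = ½ k_n V_ov² = 0.5 × 4.1 × 1.18² = 2.84 mA, giving V_DS = V_DD − I_D R_D = 8.97 − 2.84 × 1.09 = 5.87 V.
V_DS = 5.87 V ≥ V_ov = 1.18 V, confirming saturation.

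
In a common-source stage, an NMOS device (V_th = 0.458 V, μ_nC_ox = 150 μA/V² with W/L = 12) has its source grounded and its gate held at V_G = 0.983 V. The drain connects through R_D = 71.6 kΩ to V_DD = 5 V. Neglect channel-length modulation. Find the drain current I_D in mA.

V_GS = V_G = 0.983 V, so V_ov = 0.983 − 0.458 = 0.525 V.
k_n = μ_nC_ox · (W/L) = 1.8 mA/V².
Assume saturation: I_D = ½ k_n V_ov² = 0.5 × 1.8 × 0.525² = 0.248 mA, giving V_DS = V_DD − I_D R_D = 5 − 0.248 × 71.6 = -12.8 V.
But -12.8 V < V_ov = 0.525 V, so the device is actually in triode.
In triode I_D = k_n[V_ov V_DS − ½ V_DS²] and I_D = (V_DD − V_DS)/R_D. Equating: 64.4 V_DS² − 68.66 V_DS + 5 = 0, giving V_DS = 0.0786 V (the root below V_ov).
I_D = (5 − 0.0786) / 71.6 = 0.0687 mA.

I_D = 0.0687 mA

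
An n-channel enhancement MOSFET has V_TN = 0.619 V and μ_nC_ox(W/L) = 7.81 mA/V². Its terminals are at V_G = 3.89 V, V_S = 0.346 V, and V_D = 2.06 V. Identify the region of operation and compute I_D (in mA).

V_GS = V_G − V_S = 3.89 − 0.346 = 3.54 V; V_DS = V_D − V_S = 2.06 − 0.346 = 1.71 V.
V_ov = V_GS − V_TN = 3.54 − 0.619 = 2.92 V.
Since V_DS = 1.71 V < V_ov = 2.92 V, the device is in the triode region.
I_D = k_n [V_ov · V_DS − ½ V_DS²] = 7.81 × [2.92 × 1.71 − 0.5 × 1.71²] = 27.7 mA.

Triode; I_D = 27.7 mA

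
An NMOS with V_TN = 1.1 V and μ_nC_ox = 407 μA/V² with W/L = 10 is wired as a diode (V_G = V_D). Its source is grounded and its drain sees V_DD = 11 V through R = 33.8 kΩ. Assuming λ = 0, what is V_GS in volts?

V_GS = 1.47 V

With gate tied to drain, V_GS = V_DS ≥ V_GS − V_TN, so the device is in saturation.
k_n = μ_nC_ox · (W/L) = 4.07 mA/V².
KCL at the drain: ½ k_n (V_GS − V_TN)² = (V_DD − V_GS)/R.
Let x = V_GS − 1.1. Then 68.8 x² + x − 9.9 = 0, giving x = 0.372 V (positive root), so V_GS = 1.47 V.
I_D = (V_DD − V_GS)/R = (11 − 1.47) / 33.8 = 0.282 mA.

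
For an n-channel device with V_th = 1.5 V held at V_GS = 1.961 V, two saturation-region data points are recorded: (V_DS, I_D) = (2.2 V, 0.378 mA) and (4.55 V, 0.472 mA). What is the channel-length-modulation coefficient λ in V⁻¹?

With V_GS fixed, I_D ∝ (1 + λ V_DS) in saturation, so I_D2/I_D1 = (1 + λ V_DS2)/(1 + λ V_DS1).
0.472/0.378 = 1.249 = (1 + 4.55 λ)/(1 + 2.2 λ).
Solving: λ (I_D1 V_DS2 − I_D2 V_DS1) = I_D2 − I_D1, so λ = (0.472 − 0.378) / (0.378 × 4.55 − 0.472 × 2.2) = 0.094 / 0.681 = 0.138 V⁻¹.

λ = 0.138 V⁻¹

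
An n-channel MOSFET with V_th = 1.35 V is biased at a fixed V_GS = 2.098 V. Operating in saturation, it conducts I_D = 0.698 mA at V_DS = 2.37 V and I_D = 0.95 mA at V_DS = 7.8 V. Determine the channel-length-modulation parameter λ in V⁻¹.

λ = 0.0789 V⁻¹

With V_GS fixed, I_D ∝ (1 + λ V_DS) in saturation, so I_D2/I_D1 = (1 + λ V_DS2)/(1 + λ V_DS1).
0.95/0.698 = 1.361 = (1 + 7.8 λ)/(1 + 2.37 λ).
Solving: λ (I_D1 V_DS2 − I_D2 V_DS1) = I_D2 − I_D1, so λ = (0.95 − 0.698) / (0.698 × 7.8 − 0.95 × 2.37) = 0.252 / 3.19 = 0.0789 V⁻¹.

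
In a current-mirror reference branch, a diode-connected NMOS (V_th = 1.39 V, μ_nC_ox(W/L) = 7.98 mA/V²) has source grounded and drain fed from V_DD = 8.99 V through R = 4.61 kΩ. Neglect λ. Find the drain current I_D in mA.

I_D = 1.51 mA

With gate tied to drain, V_GS = V_DS ≥ V_GS − V_th, so the device is in saturation.
KCL at the drain: ½ k_n (V_GS − V_th)² = (V_DD − V_GS)/R.
Let x = V_GS − 1.39. Then 18.4 x² + x − 7.6 = 0, giving x = 0.616 V (positive root), so V_GS = 2.01 V.
I_D = (V_DD − V_GS)/R = (8.99 − 2.01) / 4.61 = 1.51 mA.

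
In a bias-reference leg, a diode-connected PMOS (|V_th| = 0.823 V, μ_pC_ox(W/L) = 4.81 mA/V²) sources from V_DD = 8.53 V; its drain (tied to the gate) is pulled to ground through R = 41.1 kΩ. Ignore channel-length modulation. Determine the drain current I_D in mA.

I_D = 0.181 mA

With gate tied to drain, V_SG = V_SD ≥ V_SG − |V_th|, so the device is in saturation.
KCL at the drain: ½ k_p (V_SG − |V_th|)² = (V_DD − V_SG)/R.
Let x = V_SG − 0.823. Then 98.8 x² + x − 7.707 = 0, giving x = 0.274 V (positive root), so V_SG = 1.1 V.
I_D = (V_DD − V_SG)/R = (8.53 − 1.1) / 41.1 = 0.181 mA.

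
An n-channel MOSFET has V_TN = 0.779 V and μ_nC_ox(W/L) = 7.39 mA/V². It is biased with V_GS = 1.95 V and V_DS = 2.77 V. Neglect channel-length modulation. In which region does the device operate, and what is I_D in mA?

V_ov = V_GS − V_TN = 1.95 − 0.779 = 1.17 V.
Since V_DS = 2.77 V ≥ V_ov = 1.17 V, the device is in saturation.
I_D = ½ k_n V_ov² = 0.5 × 7.39 × 1.17² = 5.07 mA.

Saturation; I_D = 5.07 mA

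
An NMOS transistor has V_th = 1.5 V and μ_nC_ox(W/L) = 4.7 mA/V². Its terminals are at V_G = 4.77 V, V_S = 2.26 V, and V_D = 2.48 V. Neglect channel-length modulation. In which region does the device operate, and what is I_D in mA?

Triode; I_D = 0.931 mA

V_GS = V_G − V_S = 4.77 − 2.26 = 2.51 V; V_DS = V_D − V_S = 2.48 − 2.26 = 0.22 V.
V_ov = V_GS − V_th = 2.51 − 1.5 = 1.01 V.
Since V_DS = 0.22 V < V_ov = 1.01 V, the device is in the triode region.
I_D = k_n [V_ov · V_DS − ½ V_DS²] = 4.7 × [1.01 × 0.22 − 0.5 × 0.22²] = 0.931 mA.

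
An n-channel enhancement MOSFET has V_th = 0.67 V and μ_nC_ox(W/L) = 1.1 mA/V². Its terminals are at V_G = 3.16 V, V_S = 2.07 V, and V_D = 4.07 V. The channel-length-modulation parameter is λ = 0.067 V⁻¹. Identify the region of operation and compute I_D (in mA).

V_GS = V_G − V_S = 3.16 − 2.07 = 1.09 V; V_DS = V_D − V_S = 4.07 − 2.07 = 2 V.
V_ov = V_GS − V_th = 1.09 − 0.67 = 0.42 V.
Since V_DS = 2 V ≥ V_ov = 0.42 V, the device is in saturation.
I_D = ½ k_n V_ov² (1 + λ V_DS) = 0.5 × 1.1 × 0.42² × (1 + 0.067 × 2) = 0.11 mA.

Saturation; I_D = 0.110 mA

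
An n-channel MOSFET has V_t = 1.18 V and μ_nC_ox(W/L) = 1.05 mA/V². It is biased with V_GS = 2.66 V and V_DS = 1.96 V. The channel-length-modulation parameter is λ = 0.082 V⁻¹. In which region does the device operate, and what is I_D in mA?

Saturation; I_D = 1.33 mA

V_ov = V_GS − V_t = 2.66 − 1.18 = 1.48 V.
Since V_DS = 1.96 V ≥ V_ov = 1.48 V, the device is in saturation.
I_D = ½ k_n V_ov² (1 + λ V_DS) = 0.5 × 1.05 × 1.48² × (1 + 0.082 × 1.96) = 1.33 mA.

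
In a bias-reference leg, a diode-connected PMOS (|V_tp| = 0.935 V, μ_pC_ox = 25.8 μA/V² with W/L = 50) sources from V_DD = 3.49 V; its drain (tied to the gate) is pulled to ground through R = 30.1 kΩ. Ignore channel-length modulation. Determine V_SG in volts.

With gate tied to drain, V_SG = V_SD ≥ V_SG − |V_tp|, so the device is in saturation.
k_p = μ_pC_ox · (W/L) = 1.29 mA/V².
KCL at the drain: ½ k_p (V_SG − |V_tp|)² = (V_DD − V_SG)/R.
Let x = V_SG − 0.935. Then 19.4 x² + x − 2.555 = 0, giving x = 0.338 V (positive root), so V_SG = 1.27 V.
I_D = (V_DD − V_SG)/R = (3.49 − 1.27) / 30.1 = 0.0737 mA.

V_SG = 1.27 V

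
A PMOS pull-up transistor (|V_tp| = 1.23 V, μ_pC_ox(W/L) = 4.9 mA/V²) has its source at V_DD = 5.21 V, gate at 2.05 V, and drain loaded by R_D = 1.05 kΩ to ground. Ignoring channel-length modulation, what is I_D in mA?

I_D = 4.44 mA

V_SG = V_DD − V_G = 5.21 − 2.05 = 3.16 V, so V_ov = 3.16 − 1.23 = 1.93 V.
Assume saturation: I_D = ½ k_p V_ov² = 0.5 × 4.9 × 1.93² = 9.13 mA, giving V_SD = V_DD − I_D R_D = 5.21 − 9.13 × 1.05 = -4.37 V.
But -4.37 V < V_ov = 1.93 V, so the device is actually in triode.
In triode I_D = k_p[V_ov V_SD − ½ V_SD²] and I_D = (V_DD − V_SD)/R_D. Equating: 2.57 V_SD² − 10.93 V_SD + 5.21 = 0, giving V_SD = 0.547 V (the root below V_ov).
I_D = (5.21 − 0.547) / 1.05 = 4.44 mA.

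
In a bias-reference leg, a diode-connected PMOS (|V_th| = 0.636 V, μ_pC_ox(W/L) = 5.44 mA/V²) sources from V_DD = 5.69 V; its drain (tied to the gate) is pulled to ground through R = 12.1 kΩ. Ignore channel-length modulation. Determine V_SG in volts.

With gate tied to drain, V_SG = V_SD ≥ V_SG − |V_th|, so the device is in saturation.
KCL at the drain: ½ k_p (V_SG − |V_th|)² = (V_DD − V_SG)/R.
Let x = V_SG − 0.636. Then 32.9 x² + x − 5.054 = 0, giving x = 0.377 V (positive root), so V_SG = 1.01 V.
I_D = (V_DD − V_SG)/R = (5.69 − 1.01) / 12.1 = 0.387 mA.

V_SG = 1.01 V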